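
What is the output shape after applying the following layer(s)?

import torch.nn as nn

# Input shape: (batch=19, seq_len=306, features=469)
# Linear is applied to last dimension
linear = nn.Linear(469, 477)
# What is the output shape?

Input shape: (19, 306, 469)
Output shape: (19, 306, 477)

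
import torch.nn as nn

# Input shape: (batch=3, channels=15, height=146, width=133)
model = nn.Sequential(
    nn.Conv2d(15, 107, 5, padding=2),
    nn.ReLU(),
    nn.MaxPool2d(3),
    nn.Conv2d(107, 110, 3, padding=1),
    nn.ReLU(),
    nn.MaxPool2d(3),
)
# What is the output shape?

Input shape: (3, 15, 146, 133)
  -> after first Conv2d: (3, 107, 146, 133)
  -> after first MaxPool2d: (3, 107, 48, 44)
  -> after second Conv2d: (3, 110, 48, 44)
Output shape: (3, 110, 16, 14)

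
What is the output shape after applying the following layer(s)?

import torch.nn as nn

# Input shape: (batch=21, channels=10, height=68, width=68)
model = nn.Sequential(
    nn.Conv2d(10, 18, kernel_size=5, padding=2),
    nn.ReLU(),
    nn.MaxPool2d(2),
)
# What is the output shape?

Input shape: (21, 10, 68, 68)
  -> after Conv2d: (21, 18, 68, 68)
  -> after ReLU: (21, 18, 68, 68)
Output shape: (21, 18, 34, 34)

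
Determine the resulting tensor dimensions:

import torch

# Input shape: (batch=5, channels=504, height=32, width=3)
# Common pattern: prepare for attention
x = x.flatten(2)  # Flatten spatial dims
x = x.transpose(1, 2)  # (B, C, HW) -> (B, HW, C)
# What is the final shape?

Input shape: (5, 504, 32, 3)
  -> after flatten(2): (5, 504, 96)
Output shape: (5, 96, 504)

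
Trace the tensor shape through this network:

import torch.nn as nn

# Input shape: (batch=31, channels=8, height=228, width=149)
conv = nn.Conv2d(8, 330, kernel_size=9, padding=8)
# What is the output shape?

Input shape: (31, 8, 228, 149)
Output shape: (31, 330, 236, 157)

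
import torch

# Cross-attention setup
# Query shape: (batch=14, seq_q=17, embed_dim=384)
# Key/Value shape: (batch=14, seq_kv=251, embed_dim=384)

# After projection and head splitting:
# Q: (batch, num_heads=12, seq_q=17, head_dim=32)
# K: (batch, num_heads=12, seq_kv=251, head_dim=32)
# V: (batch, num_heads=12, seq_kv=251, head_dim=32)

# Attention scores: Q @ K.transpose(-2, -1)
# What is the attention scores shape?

Input shape: (14, 17, 384)
Output shape: (14, 12, 17, 251)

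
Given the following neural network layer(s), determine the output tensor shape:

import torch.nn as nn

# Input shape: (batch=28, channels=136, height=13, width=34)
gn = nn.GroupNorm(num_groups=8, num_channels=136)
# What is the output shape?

Input shape: (28, 136, 13, 34)
Output shape: (28, 136, 13, 34)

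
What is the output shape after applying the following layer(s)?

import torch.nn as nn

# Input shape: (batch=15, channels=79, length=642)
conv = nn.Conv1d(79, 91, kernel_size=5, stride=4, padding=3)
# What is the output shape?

Input shape: (15, 79, 642)
Output shape: (15, 91, 161)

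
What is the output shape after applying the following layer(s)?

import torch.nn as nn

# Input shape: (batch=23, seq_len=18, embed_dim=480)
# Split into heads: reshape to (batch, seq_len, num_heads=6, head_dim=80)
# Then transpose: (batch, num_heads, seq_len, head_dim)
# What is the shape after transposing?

Input shape: (23, 18, 480)
  -> after reshape: (23, 18, 6, 80)
Output shape: (23, 6, 18, 80)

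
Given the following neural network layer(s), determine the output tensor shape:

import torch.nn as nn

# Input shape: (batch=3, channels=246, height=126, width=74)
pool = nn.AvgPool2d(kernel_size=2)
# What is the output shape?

Input shape: (3, 246, 126, 74)
Output shape: (3, 246, 63, 37)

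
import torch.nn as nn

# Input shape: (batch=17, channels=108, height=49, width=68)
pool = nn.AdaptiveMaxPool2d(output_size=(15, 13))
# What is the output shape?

Input shape: (17, 108, 49, 68)
Output shape: (17, 108, 15, 13)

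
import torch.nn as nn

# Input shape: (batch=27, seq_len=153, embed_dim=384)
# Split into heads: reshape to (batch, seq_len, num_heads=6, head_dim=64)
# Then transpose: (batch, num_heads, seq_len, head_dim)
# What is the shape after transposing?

Input shape: (27, 153, 384)
  -> after reshape: (27, 153, 6, 64)
Output shape: (27, 6, 153, 64)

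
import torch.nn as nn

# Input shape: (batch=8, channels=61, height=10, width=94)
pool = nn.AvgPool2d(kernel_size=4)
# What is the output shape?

Input shape: (8, 61, 10, 94)
Output shape: (8, 61, 2, 23)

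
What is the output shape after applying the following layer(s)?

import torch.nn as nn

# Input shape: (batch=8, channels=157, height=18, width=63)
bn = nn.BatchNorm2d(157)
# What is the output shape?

Input shape: (8, 157, 18, 63)
Output shape: (8, 157, 18, 63)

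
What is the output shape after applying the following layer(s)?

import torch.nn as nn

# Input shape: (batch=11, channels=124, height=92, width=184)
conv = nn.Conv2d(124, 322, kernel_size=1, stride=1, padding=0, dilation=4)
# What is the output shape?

Input shape: (11, 124, 92, 184)
Output shape: (11, 322, 92, 184)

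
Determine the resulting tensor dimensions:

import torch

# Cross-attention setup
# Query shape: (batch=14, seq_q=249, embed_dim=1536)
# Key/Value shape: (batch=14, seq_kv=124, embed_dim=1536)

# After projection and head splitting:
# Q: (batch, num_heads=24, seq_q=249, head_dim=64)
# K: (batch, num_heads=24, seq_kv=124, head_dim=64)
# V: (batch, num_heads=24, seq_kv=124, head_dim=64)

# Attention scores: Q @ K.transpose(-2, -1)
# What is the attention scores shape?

Input shape: (14, 249, 1536)
Output shape: (14, 24, 249, 124)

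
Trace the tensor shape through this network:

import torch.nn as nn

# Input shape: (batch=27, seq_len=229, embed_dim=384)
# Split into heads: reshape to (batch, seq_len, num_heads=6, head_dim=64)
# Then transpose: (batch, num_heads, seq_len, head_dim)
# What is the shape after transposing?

Input shape: (27, 229, 384)
  -> after reshape: (27, 229, 6, 64)
Output shape: (27, 6, 229, 64)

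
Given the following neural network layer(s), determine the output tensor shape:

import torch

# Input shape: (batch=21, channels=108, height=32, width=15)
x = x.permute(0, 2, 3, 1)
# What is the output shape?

Input shape: (21, 108, 32, 15)
Output shape: (21, 32, 15, 108)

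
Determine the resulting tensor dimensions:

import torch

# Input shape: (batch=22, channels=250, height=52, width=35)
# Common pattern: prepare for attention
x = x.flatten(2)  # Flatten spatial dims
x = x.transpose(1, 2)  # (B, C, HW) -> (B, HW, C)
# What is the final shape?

Input shape: (22, 250, 52, 35)
  -> after flatten(2): (22, 250, 1820)
Output shape: (22, 1820, 250)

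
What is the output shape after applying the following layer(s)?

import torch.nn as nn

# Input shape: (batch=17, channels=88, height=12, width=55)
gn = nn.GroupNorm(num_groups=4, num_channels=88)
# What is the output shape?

Input shape: (17, 88, 12, 55)
Output shape: (17, 88, 12, 55)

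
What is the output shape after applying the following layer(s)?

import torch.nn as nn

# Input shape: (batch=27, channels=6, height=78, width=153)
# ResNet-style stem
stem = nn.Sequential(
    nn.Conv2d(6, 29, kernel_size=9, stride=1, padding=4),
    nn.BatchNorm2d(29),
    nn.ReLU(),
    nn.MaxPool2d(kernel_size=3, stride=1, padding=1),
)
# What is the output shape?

Input shape: (27, 6, 78, 153)
  -> after Conv2d 9x9 stride=1: (27, 29, 78, 153)
Output shape: (27, 29, 78, 153)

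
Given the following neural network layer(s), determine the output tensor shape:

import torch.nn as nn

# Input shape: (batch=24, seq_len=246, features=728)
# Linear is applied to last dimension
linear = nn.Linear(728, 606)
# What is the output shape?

Input shape: (24, 246, 728)
Output shape: (24, 246, 606)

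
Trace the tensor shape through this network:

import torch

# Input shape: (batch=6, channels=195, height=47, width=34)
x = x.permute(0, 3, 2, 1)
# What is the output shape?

Input shape: (6, 195, 47, 34)
Output shape: (6, 34, 47, 195)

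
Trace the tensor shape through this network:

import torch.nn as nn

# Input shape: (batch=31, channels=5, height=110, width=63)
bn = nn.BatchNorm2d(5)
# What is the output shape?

Input shape: (31, 5, 110, 63)
Output shape: (31, 5, 110, 63)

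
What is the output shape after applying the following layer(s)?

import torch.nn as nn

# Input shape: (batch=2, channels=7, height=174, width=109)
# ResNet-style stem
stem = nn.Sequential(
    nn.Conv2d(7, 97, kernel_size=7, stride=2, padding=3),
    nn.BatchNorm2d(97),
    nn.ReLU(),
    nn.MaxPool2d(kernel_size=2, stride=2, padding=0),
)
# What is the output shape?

Input shape: (2, 7, 174, 109)
  -> after Conv2d 7x7 stride=2: (2, 97, 87, 55)
Output shape: (2, 97, 43, 27)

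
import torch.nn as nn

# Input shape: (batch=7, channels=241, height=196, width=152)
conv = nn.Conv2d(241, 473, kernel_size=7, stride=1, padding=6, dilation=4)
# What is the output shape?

Input shape: (7, 241, 196, 152)
Output shape: (7, 473, 184, 140)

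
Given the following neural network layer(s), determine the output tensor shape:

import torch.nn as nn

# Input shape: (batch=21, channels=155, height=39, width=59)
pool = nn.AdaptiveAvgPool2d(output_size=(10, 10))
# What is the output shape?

Input shape: (21, 155, 39, 59)
Output shape: (21, 155, 10, 10)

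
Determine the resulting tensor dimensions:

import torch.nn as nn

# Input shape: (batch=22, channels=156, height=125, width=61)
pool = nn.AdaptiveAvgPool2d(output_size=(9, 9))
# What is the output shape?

Input shape: (22, 156, 125, 61)
Output shape: (22, 156, 9, 9)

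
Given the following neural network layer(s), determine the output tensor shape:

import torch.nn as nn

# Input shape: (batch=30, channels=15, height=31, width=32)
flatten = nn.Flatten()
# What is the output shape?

Input shape: (30, 15, 31, 32)
Output shape: (30, 14880)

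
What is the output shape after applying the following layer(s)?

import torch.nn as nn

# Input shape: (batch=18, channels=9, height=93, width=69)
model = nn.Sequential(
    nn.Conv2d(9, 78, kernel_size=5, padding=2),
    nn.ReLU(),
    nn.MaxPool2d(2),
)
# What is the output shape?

Input shape: (18, 9, 93, 69)
  -> after Conv2d: (18, 78, 93, 69)
  -> after ReLU: (18, 78, 93, 69)
Output shape: (18, 78, 46, 34)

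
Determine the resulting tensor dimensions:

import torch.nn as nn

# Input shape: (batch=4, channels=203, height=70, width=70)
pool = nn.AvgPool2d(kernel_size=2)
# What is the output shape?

Input shape: (4, 203, 70, 70)
Output shape: (4, 203, 35, 35)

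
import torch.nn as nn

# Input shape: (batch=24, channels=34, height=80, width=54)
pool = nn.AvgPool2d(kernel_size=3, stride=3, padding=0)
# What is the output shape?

Input shape: (24, 34, 80, 54)
Output shape: (24, 34, 26, 18)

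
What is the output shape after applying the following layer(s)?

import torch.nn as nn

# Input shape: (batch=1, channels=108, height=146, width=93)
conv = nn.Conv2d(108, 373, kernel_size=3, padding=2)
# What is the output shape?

Input shape: (1, 108, 146, 93)
Output shape: (1, 373, 148, 95)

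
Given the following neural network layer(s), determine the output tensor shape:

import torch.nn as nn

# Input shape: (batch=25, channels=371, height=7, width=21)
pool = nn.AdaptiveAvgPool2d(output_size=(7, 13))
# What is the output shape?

Input shape: (25, 371, 7, 21)
Output shape: (25, 371, 7, 13)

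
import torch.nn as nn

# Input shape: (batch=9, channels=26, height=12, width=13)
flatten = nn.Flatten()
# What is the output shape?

Input shape: (9, 26, 12, 13)
Output shape: (9, 4056)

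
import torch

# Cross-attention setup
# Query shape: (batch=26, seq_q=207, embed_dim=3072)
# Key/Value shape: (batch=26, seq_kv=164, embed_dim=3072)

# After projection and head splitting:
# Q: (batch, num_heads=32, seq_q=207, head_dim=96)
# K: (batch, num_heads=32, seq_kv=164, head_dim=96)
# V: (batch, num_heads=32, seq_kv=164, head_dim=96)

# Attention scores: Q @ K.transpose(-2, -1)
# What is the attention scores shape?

Input shape: (26, 207, 3072)
Output shape: (26, 32, 207, 164)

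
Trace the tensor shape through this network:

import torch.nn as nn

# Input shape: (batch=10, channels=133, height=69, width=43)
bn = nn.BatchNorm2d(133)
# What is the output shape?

Input shape: (10, 133, 69, 43)
Output shape: (10, 133, 69, 43)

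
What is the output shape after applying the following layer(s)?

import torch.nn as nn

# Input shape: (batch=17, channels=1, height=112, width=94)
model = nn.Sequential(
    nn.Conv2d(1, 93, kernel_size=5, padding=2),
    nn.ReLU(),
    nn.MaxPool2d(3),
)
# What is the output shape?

Input shape: (17, 1, 112, 94)
  -> after Conv2d: (17, 93, 112, 94)
  -> after ReLU: (17, 93, 112, 94)
Output shape: (17, 93, 37, 31)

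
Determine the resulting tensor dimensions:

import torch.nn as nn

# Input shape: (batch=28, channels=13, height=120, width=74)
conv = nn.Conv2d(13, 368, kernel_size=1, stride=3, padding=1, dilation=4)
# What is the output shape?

Input shape: (28, 13, 120, 74)
Output shape: (28, 368, 41, 26)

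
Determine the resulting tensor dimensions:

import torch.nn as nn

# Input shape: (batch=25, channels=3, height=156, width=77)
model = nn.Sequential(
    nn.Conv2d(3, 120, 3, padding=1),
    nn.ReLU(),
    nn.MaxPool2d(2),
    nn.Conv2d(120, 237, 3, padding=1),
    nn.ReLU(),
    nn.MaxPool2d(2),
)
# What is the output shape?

Input shape: (25, 3, 156, 77)
  -> after first Conv2d: (25, 120, 156, 77)
  -> after first MaxPool2d: (25, 120, 78, 38)
  -> after second Conv2d: (25, 237, 78, 38)
Output shape: (25, 237, 39, 19)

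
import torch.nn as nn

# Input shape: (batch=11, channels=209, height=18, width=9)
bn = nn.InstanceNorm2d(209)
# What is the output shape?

Input shape: (11, 209, 18, 9)
Output shape: (11, 209, 18, 9)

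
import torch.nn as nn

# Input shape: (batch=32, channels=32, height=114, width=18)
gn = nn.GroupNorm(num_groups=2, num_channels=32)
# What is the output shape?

Input shape: (32, 32, 114, 18)
Output shape: (32, 32, 114, 18)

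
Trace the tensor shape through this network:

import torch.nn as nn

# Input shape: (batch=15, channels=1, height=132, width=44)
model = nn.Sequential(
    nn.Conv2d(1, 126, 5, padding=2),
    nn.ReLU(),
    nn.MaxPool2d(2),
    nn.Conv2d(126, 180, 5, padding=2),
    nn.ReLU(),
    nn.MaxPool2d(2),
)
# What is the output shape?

Input shape: (15, 1, 132, 44)
  -> after first Conv2d: (15, 126, 132, 44)
  -> after first MaxPool2d: (15, 126, 66, 22)
  -> after second Conv2d: (15, 180, 66, 22)
Output shape: (15, 180, 33, 11)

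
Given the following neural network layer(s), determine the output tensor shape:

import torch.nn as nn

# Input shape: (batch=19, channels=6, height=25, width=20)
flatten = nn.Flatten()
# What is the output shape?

Input shape: (19, 6, 25, 20)
Output shape: (19, 3000)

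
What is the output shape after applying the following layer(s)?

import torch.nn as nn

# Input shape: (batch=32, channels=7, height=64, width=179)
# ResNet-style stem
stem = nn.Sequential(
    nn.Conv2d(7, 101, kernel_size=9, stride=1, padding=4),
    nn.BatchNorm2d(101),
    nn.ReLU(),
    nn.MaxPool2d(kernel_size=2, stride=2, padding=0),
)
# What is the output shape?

Input shape: (32, 7, 64, 179)
  -> after Conv2d 9x9 stride=1: (32, 101, 64, 179)
Output shape: (32, 101, 32, 89)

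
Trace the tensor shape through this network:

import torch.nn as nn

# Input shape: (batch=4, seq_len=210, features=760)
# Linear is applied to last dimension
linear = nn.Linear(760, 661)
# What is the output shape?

Input shape: (4, 210, 760)
Output shape: (4, 210, 661)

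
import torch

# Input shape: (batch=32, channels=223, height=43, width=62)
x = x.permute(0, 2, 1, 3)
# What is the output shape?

Input shape: (32, 223, 43, 62)
Output shape: (32, 43, 223, 62)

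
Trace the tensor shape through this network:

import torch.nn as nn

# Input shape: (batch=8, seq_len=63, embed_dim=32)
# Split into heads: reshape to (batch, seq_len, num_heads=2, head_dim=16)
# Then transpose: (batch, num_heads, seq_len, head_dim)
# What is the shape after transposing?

Input shape: (8, 63, 32)
  -> after reshape: (8, 63, 2, 16)
Output shape: (8, 2, 63, 16)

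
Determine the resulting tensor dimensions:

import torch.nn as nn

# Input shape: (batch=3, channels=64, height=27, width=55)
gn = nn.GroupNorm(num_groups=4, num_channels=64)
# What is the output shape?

Input shape: (3, 64, 27, 55)
Output shape: (3, 64, 27, 55)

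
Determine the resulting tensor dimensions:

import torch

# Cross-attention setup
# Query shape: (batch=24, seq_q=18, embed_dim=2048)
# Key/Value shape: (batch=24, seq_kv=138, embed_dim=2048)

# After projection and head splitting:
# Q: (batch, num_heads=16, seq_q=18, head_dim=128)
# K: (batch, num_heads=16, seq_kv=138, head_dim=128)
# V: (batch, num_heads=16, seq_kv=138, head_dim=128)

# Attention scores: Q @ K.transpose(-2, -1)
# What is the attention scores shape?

Input shape: (24, 18, 2048)
Output shape: (24, 16, 18, 138)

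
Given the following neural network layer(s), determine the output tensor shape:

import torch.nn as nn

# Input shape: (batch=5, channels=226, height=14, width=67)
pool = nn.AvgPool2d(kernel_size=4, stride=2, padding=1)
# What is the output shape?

Input shape: (5, 226, 14, 67)
Output shape: (5, 226, 7, 33)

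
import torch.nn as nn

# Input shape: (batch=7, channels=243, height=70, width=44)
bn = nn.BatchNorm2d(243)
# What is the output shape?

Input shape: (7, 243, 70, 44)
Output shape: (7, 243, 70, 44)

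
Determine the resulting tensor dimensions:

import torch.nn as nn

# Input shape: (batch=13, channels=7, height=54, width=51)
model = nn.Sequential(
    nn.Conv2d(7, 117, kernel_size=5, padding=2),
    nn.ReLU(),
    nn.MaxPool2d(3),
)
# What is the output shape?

Input shape: (13, 7, 54, 51)
  -> after Conv2d: (13, 117, 54, 51)
  -> after ReLU: (13, 117, 54, 51)
Output shape: (13, 117, 18, 17)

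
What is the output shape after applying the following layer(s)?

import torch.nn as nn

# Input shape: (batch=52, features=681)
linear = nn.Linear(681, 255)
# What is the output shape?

Input shape: (52, 681)
Output shape: (52, 255)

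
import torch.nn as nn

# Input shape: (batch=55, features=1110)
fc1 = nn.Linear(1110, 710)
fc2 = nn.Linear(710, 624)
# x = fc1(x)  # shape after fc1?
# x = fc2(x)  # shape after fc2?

Input shape: (55, 1110)
  -> after fc1: (55, 710)
Output shape: (55, 624)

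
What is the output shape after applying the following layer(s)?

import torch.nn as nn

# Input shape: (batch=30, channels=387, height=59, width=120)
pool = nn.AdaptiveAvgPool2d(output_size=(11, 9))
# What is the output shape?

Input shape: (30, 387, 59, 120)
Output shape: (30, 387, 11, 9)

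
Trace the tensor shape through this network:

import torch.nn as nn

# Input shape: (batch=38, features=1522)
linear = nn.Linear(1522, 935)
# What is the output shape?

Input shape: (38, 1522)
Output shape: (38, 935)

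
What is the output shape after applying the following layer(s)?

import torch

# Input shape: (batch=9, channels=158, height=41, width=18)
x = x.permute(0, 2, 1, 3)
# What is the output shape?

Input shape: (9, 158, 41, 18)
Output shape: (9, 41, 158, 18)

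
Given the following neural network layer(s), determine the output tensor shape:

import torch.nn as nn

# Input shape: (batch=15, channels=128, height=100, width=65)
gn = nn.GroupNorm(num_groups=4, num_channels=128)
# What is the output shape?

Input shape: (15, 128, 100, 65)
Output shape: (15, 128, 100, 65)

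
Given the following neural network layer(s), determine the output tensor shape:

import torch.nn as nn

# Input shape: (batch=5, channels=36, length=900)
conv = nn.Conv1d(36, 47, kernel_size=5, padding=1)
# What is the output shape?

Input shape: (5, 36, 900)
Output shape: (5, 47, 898)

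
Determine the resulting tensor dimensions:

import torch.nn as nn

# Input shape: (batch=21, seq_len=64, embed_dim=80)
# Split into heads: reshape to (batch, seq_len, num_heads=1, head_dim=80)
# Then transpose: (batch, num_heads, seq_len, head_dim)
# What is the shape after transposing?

Input shape: (21, 64, 80)
  -> after reshape: (21, 64, 1, 80)
Output shape: (21, 1, 64, 80)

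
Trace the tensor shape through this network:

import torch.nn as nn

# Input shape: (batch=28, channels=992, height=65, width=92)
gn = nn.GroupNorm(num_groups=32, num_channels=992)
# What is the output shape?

Input shape: (28, 992, 65, 92)
Output shape: (28, 992, 65, 92)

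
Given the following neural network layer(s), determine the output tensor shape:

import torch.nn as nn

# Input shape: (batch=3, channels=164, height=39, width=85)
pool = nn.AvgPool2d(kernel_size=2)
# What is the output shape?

Input shape: (3, 164, 39, 85)
Output shape: (3, 164, 19, 42)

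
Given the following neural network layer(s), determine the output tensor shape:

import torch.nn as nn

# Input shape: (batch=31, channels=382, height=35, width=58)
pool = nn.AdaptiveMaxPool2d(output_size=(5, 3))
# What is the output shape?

Input shape: (31, 382, 35, 58)
Output shape: (31, 382, 5, 3)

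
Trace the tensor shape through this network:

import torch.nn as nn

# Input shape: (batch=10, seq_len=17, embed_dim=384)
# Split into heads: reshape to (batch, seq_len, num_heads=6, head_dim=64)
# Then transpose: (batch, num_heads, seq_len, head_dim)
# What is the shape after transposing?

Input shape: (10, 17, 384)
  -> after reshape: (10, 17, 6, 64)
Output shape: (10, 6, 17, 64)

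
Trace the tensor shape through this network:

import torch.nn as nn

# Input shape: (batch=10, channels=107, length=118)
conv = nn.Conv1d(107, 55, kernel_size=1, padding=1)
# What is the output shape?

Input shape: (10, 107, 118)
Output shape: (10, 55, 120)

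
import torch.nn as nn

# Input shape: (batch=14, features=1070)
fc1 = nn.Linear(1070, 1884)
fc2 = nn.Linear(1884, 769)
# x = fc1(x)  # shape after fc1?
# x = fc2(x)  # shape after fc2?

Input shape: (14, 1070)
  -> after fc1: (14, 1884)
Output shape: (14, 769)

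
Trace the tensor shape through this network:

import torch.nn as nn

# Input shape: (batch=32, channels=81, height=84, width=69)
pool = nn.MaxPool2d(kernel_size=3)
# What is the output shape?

Input shape: (32, 81, 84, 69)
Output shape: (32, 81, 28, 23)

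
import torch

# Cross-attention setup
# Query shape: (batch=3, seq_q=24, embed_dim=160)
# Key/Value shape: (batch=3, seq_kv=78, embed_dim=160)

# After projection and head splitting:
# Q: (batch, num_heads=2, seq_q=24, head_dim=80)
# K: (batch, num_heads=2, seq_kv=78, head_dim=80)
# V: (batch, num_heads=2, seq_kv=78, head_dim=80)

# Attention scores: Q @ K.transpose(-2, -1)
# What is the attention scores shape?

Input shape: (3, 24, 160)
Output shape: (3, 2, 24, 78)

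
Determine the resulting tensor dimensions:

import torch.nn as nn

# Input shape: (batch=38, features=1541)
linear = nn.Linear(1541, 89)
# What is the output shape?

Input shape: (38, 1541)
Output shape: (38, 89)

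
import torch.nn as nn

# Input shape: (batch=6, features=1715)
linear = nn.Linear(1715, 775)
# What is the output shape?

Input shape: (6, 1715)
Output shape: (6, 775)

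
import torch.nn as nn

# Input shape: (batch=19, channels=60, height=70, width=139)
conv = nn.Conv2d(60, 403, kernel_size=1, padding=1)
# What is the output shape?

Input shape: (19, 60, 70, 139)
Output shape: (19, 403, 72, 141)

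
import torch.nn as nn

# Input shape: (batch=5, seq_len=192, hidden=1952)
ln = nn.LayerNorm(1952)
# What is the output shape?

Input shape: (5, 192, 1952)
Output shape: (5, 192, 1952)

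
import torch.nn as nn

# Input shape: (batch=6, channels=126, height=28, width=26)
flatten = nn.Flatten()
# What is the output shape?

Input shape: (6, 126, 28, 26)
Output shape: (6, 91728)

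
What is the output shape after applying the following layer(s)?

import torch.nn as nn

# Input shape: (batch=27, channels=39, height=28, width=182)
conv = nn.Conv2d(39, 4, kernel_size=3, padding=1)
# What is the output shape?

Input shape: (27, 39, 28, 182)
Output shape: (27, 4, 28, 182)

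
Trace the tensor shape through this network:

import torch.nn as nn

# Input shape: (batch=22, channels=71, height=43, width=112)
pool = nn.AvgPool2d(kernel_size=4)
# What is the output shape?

Input shape: (22, 71, 43, 112)
Output shape: (22, 71, 10, 28)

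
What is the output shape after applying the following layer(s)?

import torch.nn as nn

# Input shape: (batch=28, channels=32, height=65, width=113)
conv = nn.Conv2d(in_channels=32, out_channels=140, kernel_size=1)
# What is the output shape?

Input shape: (28, 32, 65, 113)
Output shape: (28, 140, 65, 113)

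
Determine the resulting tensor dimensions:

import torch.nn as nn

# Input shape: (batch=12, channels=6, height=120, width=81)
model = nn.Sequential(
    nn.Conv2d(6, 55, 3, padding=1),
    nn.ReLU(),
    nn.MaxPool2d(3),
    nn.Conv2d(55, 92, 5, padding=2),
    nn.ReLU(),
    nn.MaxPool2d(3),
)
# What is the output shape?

Input shape: (12, 6, 120, 81)
  -> after first Conv2d: (12, 55, 120, 81)
  -> after first MaxPool2d: (12, 55, 40, 27)
  -> after second Conv2d: (12, 92, 40, 27)
Output shape: (12, 92, 13, 9)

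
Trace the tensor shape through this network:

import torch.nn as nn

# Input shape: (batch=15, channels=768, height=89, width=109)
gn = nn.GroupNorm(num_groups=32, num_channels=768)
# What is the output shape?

Input shape: (15, 768, 89, 109)
Output shape: (15, 768, 89, 109)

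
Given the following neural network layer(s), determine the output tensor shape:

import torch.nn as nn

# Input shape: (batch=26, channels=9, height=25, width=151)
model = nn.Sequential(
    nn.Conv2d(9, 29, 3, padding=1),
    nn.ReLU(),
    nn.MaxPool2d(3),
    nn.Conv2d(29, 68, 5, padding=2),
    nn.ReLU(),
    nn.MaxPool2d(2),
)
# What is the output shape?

Input shape: (26, 9, 25, 151)
  -> after first Conv2d: (26, 29, 25, 151)
  -> after first MaxPool2d: (26, 29, 8, 50)
  -> after second Conv2d: (26, 68, 8, 50)
Output shape: (26, 68, 4, 25)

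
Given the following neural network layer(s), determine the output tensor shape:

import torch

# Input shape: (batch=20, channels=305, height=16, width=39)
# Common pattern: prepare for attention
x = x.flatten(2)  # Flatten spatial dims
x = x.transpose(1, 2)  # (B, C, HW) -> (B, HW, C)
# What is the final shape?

Input shape: (20, 305, 16, 39)
  -> after flatten(2): (20, 305, 624)
Output shape: (20, 624, 305)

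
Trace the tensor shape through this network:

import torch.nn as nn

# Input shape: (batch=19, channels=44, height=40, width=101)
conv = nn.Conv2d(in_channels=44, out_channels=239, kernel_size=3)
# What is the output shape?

Input shape: (19, 44, 40, 101)
Output shape: (19, 239, 38, 99)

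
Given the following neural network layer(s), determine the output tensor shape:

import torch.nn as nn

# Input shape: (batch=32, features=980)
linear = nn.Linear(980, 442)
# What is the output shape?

Input shape: (32, 980)
Output shape: (32, 442)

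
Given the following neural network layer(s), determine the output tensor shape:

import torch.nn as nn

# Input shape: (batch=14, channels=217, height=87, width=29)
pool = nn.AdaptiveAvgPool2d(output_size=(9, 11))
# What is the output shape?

Input shape: (14, 217, 87, 29)
Output shape: (14, 217, 9, 11)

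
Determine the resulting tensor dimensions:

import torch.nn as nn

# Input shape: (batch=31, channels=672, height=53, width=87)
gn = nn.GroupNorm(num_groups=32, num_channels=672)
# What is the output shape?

Input shape: (31, 672, 53, 87)
Output shape: (31, 672, 53, 87)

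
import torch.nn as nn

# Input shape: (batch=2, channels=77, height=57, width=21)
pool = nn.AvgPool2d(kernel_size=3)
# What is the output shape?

Input shape: (2, 77, 57, 21)
Output shape: (2, 77, 19, 7)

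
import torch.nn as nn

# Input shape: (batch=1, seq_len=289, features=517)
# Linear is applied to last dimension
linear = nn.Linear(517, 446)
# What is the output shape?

Input shape: (1, 289, 517)
Output shape: (1, 289, 446)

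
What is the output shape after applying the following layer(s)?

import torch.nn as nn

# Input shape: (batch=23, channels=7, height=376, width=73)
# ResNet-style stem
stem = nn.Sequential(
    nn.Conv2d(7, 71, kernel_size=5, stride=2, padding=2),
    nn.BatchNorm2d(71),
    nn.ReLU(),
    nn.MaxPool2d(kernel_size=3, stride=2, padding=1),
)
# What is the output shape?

Input shape: (23, 7, 376, 73)
  -> after Conv2d 5x5 stride=2: (23, 71, 188, 37)
Output shape: (23, 71, 94, 19)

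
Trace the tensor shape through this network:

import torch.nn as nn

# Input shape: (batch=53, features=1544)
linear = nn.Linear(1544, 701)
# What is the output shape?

Input shape: (53, 1544)
Output shape: (53, 701)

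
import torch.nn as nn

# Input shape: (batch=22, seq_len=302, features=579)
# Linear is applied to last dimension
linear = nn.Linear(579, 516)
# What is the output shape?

Input shape: (22, 302, 579)
Output shape: (22, 302, 516)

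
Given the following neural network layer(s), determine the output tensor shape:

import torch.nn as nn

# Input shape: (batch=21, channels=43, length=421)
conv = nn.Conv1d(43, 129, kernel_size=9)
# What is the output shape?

Input shape: (21, 43, 421)
Output shape: (21, 129, 413)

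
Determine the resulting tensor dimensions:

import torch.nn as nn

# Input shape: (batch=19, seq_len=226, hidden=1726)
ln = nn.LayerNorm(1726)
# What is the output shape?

Input shape: (19, 226, 1726)
Output shape: (19, 226, 1726)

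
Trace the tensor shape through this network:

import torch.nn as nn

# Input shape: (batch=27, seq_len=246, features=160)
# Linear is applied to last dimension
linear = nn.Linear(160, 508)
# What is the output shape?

Input shape: (27, 246, 160)
Output shape: (27, 246, 508)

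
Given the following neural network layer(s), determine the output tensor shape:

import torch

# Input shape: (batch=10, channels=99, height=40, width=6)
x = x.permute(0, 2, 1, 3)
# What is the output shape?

Input shape: (10, 99, 40, 6)
Output shape: (10, 40, 99, 6)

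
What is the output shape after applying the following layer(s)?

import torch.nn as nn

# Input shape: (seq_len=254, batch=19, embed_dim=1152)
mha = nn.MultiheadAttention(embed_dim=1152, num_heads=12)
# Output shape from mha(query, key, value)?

Input shape: (254, 19, 1152)
Output shape: (254, 19, 1152)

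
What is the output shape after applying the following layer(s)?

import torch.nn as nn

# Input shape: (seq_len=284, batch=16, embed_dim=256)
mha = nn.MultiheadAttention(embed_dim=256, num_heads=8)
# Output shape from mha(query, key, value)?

Input shape: (284, 16, 256)
Output shape: (284, 16, 256)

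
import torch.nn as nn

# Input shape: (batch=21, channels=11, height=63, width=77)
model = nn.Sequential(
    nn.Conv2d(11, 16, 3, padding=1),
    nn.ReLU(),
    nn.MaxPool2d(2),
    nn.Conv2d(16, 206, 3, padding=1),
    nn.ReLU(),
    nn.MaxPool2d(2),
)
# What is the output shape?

Input shape: (21, 11, 63, 77)
  -> after first Conv2d: (21, 16, 63, 77)
  -> after first MaxPool2d: (21, 16, 31, 38)
  -> after second Conv2d: (21, 206, 31, 38)
Output shape: (21, 206, 15, 19)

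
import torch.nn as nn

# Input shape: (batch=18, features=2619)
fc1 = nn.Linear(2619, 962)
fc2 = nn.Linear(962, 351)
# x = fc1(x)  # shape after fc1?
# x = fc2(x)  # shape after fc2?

Input shape: (18, 2619)
  -> after fc1: (18, 962)
Output shape: (18, 351)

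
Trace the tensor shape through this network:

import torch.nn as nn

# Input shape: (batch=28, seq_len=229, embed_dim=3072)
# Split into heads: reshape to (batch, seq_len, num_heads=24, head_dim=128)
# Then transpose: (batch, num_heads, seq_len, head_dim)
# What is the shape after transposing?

Input shape: (28, 229, 3072)
  -> after reshape: (28, 229, 24, 128)
Output shape: (28, 24, 229, 128)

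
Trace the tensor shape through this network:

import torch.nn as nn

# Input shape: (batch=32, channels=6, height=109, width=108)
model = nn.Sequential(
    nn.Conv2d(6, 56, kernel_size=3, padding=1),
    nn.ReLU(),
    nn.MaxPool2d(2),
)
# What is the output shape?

Input shape: (32, 6, 109, 108)
  -> after Conv2d: (32, 56, 109, 108)
  -> after ReLU: (32, 56, 109, 108)
Output shape: (32, 56, 54, 54)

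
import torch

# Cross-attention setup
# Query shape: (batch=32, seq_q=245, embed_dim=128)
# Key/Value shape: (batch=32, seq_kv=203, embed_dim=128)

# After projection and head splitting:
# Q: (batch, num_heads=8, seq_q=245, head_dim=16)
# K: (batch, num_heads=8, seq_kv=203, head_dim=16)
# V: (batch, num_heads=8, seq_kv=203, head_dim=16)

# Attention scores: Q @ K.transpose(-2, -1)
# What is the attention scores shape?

Input shape: (32, 245, 128)
Output shape: (32, 8, 245, 203)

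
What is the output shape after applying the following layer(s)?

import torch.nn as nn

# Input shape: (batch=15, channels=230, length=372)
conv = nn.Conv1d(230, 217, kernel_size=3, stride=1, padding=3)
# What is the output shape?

Input shape: (15, 230, 372)
Output shape: (15, 217, 376)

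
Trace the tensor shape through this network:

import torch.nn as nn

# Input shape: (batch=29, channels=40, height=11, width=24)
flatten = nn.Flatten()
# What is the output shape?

Input shape: (29, 40, 11, 24)
Output shape: (29, 10560)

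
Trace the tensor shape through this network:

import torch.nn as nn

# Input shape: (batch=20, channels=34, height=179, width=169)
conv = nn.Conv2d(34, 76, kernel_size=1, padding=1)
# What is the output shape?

Input shape: (20, 34, 179, 169)
Output shape: (20, 76, 181, 171)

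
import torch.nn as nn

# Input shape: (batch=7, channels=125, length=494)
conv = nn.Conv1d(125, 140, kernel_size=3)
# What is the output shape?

Input shape: (7, 125, 494)
Output shape: (7, 140, 492)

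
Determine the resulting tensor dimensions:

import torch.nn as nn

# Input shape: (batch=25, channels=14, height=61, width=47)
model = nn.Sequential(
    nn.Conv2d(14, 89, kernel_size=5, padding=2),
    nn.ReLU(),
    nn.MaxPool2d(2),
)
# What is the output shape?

Input shape: (25, 14, 61, 47)
  -> after Conv2d: (25, 89, 61, 47)
  -> after ReLU: (25, 89, 61, 47)
Output shape: (25, 89, 30, 23)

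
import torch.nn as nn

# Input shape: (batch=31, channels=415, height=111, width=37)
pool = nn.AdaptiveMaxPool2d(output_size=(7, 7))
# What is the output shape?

Input shape: (31, 415, 111, 37)
Output shape: (31, 415, 7, 7)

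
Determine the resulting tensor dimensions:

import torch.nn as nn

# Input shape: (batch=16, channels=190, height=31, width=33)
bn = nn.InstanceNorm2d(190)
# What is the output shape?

Input shape: (16, 190, 31, 33)
Output shape: (16, 190, 31, 33)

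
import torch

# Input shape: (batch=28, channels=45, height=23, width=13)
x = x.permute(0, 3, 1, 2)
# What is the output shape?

Input shape: (28, 45, 23, 13)
Output shape: (28, 13, 45, 23)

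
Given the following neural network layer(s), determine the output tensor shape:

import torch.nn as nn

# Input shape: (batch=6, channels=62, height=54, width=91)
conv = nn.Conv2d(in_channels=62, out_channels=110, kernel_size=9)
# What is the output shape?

Input shape: (6, 62, 54, 91)
Output shape: (6, 110, 46, 83)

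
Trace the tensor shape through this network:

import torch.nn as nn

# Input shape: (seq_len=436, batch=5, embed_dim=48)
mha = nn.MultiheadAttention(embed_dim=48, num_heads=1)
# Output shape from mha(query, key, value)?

Input shape: (436, 5, 48)
Output shape: (436, 5, 48)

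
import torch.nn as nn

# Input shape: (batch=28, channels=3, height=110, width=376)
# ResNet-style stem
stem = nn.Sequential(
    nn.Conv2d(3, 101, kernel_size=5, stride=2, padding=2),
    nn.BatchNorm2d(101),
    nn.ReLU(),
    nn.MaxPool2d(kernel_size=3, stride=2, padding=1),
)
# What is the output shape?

Input shape: (28, 3, 110, 376)
  -> after Conv2d 5x5 stride=2: (28, 101, 55, 188)
Output shape: (28, 101, 28, 94)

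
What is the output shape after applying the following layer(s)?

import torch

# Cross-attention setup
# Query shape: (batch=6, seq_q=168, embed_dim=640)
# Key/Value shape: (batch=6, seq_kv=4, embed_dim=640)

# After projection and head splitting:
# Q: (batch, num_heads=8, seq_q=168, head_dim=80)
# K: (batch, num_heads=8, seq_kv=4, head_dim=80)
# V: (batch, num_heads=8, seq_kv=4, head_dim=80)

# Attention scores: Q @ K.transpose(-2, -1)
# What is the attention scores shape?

Input shape: (6, 168, 640)
Output shape: (6, 8, 168, 4)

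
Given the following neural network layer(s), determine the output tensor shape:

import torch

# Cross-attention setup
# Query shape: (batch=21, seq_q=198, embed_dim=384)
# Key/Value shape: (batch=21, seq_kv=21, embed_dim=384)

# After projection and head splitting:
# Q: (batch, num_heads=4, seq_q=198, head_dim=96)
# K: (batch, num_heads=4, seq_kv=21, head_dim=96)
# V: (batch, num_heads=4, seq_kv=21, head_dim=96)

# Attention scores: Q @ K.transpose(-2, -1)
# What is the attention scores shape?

Input shape: (21, 198, 384)
Output shape: (21, 4, 198, 21)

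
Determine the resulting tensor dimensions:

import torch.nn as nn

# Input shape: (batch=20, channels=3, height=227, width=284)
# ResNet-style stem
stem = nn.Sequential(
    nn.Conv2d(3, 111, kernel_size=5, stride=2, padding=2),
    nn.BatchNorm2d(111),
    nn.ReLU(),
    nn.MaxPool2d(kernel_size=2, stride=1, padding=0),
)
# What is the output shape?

Input shape: (20, 3, 227, 284)
  -> after Conv2d 5x5 stride=2: (20, 111, 114, 142)
Output shape: (20, 111, 113, 141)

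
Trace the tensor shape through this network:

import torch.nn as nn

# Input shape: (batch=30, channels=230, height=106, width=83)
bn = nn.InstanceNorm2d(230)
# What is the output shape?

Input shape: (30, 230, 106, 83)
Output shape: (30, 230, 106, 83)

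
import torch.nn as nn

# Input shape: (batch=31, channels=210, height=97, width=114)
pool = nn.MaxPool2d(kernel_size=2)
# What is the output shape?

Input shape: (31, 210, 97, 114)
Output shape: (31, 210, 48, 57)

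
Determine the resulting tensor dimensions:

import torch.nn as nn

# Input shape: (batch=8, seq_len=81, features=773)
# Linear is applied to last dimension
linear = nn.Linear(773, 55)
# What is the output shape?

Input shape: (8, 81, 773)
Output shape: (8, 81, 55)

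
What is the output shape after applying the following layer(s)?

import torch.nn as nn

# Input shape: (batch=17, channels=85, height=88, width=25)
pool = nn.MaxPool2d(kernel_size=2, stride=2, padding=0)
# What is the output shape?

Input shape: (17, 85, 88, 25)
Output shape: (17, 85, 44, 12)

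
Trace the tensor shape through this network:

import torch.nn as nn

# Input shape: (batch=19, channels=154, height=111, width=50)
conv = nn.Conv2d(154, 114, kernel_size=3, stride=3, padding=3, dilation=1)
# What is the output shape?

Input shape: (19, 154, 111, 50)
Output shape: (19, 114, 39, 18)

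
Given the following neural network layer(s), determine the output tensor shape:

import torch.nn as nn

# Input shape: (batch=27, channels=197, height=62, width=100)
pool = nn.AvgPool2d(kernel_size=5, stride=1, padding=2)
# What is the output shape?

Input shape: (27, 197, 62, 100)
Output shape: (27, 197, 62, 100)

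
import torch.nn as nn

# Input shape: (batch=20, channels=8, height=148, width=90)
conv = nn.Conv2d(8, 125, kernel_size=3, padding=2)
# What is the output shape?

Input shape: (20, 8, 148, 90)
Output shape: (20, 125, 150, 92)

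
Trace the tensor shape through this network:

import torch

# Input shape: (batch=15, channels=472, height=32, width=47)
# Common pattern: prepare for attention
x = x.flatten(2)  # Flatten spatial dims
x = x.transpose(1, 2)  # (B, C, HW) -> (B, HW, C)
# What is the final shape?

Input shape: (15, 472, 32, 47)
  -> after flatten(2): (15, 472, 1504)
Output shape: (15, 1504, 472)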